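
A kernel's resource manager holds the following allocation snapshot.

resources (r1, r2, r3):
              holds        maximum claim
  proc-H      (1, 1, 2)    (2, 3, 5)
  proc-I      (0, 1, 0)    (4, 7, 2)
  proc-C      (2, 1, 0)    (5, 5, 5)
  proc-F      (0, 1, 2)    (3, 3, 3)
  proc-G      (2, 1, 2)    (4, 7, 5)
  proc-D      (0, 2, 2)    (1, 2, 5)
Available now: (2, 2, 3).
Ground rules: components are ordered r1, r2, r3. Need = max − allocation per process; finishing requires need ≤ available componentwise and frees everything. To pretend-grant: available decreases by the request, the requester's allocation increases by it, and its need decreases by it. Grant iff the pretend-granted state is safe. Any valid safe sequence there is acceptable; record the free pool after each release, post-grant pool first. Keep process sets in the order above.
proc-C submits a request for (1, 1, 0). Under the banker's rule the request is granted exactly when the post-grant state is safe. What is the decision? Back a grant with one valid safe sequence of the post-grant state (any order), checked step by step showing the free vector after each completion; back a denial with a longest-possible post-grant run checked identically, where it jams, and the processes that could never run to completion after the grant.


GRANT: granting preserves safety; a valid post-grant sequence is proc-D, proc-H, proc-C, proc-G, proc-F, proc-I.
Key observation: with (1, 1, 3) left after the transfer, proc-D can run at once — the state stays safe.
Check on the post-grant state, step by step:
  pool = (1, 1, 3)
  run proc-D (needs (1, 0, 3), free (1, 1, 3)); after release of (0, 2, 2) the pool is (1, 3, 5)
  run proc-H (needs (1, 2, 3), free (1, 3, 5)); after release of (1, 1, 2) the pool is (2, 4, 7)
  run proc-C (needs (2, 3, 5), free (2, 4, 7)); after release of (3, 2, 0) the pool is (5, 6, 7)
  run proc-G (needs (2, 6, 3), free (5, 6, 7)); after release of (2, 1, 2) the pool is (7, 7, 9)
  run proc-F (needs (3, 2, 1), free (7, 7, 9)); after release of (0, 1, 2) the pool is (7, 8, 11)
  run proc-I (needs (4, 6, 2), free (7, 8, 11)); after release of (0, 1, 0) the pool is (7, 9, 11)


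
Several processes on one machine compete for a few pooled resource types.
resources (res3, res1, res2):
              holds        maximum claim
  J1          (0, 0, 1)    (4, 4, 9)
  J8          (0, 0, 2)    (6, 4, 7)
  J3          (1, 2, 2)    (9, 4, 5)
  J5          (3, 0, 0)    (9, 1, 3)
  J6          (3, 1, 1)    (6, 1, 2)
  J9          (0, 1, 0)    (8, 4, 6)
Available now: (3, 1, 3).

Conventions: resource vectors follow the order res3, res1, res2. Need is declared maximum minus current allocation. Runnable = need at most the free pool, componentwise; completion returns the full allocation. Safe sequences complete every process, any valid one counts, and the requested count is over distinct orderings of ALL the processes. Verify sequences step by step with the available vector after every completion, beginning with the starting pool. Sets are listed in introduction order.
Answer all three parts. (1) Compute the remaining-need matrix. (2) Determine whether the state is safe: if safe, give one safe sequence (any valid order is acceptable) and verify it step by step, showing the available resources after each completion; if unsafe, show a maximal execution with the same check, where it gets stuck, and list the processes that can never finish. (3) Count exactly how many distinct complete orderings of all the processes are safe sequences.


(1) Outstanding need per process (order res3, res1, res2):
  J1: (4, 4, 8)
  J8: (6, 4, 5)
  J3: (8, 2, 3)
  J5: (6, 1, 3)
  J6: (3, 0, 1)
  J9: (8, 3, 6)
(2) SAFE. One safe sequence: J6, J5, J3, J8, J1, J9.
Key observation: J6 marks the first exact bind of the order: its need (3, 0, 1) fits the free (3, 1, 3) with zero slack on a requested resource.
Step-by-step check:
  pool = (3, 1, 3)
  J6: need (3, 0, 1) fits (3, 1, 3); releases (3, 1, 1), pool now (6, 2, 4)
  J5: need (6, 1, 3) fits (6, 2, 4); releases (3, 0, 0), pool now (9, 2, 4)
  J3: need (8, 2, 3) fits (9, 2, 4); releases (1, 2, 2), pool now (10, 4, 6)
  J8: need (6, 4, 5) fits (10, 4, 6); releases (0, 0, 2), pool now (10, 4, 8)
  J1: need (4, 4, 8) fits (10, 4, 8); releases (0, 0, 1), pool now (10, 4, 9)
  J9: need (8, 3, 6) fits (10, 4, 9); releases (0, 1, 0), pool now (10, 5, 9)
(3) Exactly 3 of the possible complete orderings are safe sequences.


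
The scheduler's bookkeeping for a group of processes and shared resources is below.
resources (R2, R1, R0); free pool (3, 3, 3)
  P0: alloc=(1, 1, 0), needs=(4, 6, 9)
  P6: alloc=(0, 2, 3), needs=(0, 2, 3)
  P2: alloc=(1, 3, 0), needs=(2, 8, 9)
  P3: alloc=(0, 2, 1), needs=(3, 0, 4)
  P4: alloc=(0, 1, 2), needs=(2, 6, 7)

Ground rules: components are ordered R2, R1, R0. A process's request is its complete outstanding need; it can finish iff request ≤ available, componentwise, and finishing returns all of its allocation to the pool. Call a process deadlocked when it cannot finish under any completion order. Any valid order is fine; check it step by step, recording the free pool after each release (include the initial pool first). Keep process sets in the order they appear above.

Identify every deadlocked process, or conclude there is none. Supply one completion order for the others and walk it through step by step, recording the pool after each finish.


Nothing here is deadlocked.
Key observation: no deadlock: P6 fits now, and the freed resources carry the rest through.
The rest can finish in the order P6, P3, P4, P2, P0. Verifying each step:
  pool = (3, 3, 3)
  P6: need (0, 2, 3) fits (3, 3, 3); releases (0, 2, 3), pool now (3, 5, 6)
  P3: need (3, 0, 4) fits (3, 5, 6); releases (0, 2, 1), pool now (3, 7, 7)
  P4: need (2, 6, 7) fits (3, 7, 7); releases (0, 1, 2), pool now (3, 8, 9)
  P2: need (2, 8, 9) fits (3, 8, 9); releases (1, 3, 0), pool now (4, 11, 9)
  P0: need (4, 6, 9) fits (4, 11, 9); releases (1, 1, 0), pool now (5, 12, 9)


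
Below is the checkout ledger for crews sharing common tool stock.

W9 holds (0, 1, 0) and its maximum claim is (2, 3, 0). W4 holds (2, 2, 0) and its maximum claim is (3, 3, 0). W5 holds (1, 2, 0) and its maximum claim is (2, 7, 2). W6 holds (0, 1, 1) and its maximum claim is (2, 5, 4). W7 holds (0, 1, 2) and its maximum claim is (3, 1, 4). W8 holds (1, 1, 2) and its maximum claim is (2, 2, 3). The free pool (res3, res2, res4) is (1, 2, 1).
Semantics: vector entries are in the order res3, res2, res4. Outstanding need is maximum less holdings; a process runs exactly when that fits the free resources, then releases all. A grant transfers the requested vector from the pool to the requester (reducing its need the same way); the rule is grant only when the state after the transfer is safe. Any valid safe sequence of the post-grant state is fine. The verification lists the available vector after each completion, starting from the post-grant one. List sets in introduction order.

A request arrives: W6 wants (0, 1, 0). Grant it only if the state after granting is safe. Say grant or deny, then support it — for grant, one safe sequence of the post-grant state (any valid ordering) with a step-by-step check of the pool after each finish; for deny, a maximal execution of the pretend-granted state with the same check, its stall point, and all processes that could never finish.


GRANT. The post-grant state is safe; one safe sequence: W8, W9, W4, W7, W5, W6.
Key observation: granting shrinks the pool to (1, 1, 1), yet W8 still fits and the chain goes through.
Step-by-step check of the post-grant state:
  pool = (1, 1, 1)
  W8: need (1, 1, 1) fits (1, 1, 1); releases (1, 1, 2), pool now (2, 2, 3)
  W9: need (2, 2, 0) fits (2, 2, 3); releases (0, 1, 0), pool now (2, 3, 3)
  W4: need (1, 1, 0) fits (2, 3, 3); releases (2, 2, 0), pool now (4, 5, 3)
  W7: need (3, 0, 2) fits (4, 5, 3); releases (0, 1, 2), pool now (4, 6, 5)
  W5: need (1, 5, 2) fits (4, 6, 5); releases (1, 2, 0), pool now (5, 8, 5)
  W6: need (2, 3, 3) fits (5, 8, 5); releases (0, 2, 1), pool now (5, 10, 6)


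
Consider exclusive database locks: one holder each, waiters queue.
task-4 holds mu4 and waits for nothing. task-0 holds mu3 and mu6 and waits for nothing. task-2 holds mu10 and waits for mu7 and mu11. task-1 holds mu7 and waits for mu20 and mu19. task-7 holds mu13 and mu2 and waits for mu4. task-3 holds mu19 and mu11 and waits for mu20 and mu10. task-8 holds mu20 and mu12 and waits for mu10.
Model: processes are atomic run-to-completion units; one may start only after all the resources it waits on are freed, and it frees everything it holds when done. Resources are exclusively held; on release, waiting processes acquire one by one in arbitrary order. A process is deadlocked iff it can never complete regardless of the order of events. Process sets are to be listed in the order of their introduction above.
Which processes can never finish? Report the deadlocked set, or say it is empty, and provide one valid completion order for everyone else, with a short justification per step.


Deadlocked: task-2, task-1, task-3 and task-8.
Key observation: the loop task-2 -> task-1 -> task-3 -> task-2 blocks itself forever; task-8 is caught in further circular waits.
A valid finishing order for the others: task-4, task-7, task-0.
Verifying each step:
  task-4 waits on nothing -> runs at once and releases mu4
  run task-7 (all its waits — mu4 — are resolved); releases mu13 and mu2
  task-0 waits on nothing -> runs at once and releases mu3 and mu6


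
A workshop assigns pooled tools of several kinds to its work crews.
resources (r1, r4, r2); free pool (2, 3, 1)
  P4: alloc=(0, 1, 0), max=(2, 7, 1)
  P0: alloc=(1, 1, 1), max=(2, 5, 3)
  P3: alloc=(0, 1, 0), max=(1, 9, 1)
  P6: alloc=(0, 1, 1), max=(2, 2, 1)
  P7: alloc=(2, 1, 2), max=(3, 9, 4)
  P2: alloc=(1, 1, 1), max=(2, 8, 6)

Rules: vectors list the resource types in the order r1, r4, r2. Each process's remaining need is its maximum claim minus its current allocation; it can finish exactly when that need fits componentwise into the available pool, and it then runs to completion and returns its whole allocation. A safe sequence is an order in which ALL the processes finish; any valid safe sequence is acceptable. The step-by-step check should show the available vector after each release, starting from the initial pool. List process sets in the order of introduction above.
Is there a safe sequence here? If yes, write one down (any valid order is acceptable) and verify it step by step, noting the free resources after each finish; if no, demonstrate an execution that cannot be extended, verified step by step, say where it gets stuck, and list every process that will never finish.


UNSAFE — no complete ordering exists.
Key observation: even finishing P6, P0 leaves just (3, 5, 3) free — too little r4 for any of the remaining processes.
Going as far as possible: P6, P0; after that, nothing fits. Verifying each step:
  pool = (2, 3, 1)
  run P6 (needs (2, 1, 0), free (2, 3, 1)); after release of (0, 1, 1) the pool is (2, 4, 2)
  run P0 (needs (1, 4, 2), free (2, 4, 2)); after release of (1, 1, 1) the pool is (3, 5, 3)
  P4 still needs (2, 6, 1) but only (3, 5, 3) is free — short on r4
  P3 still needs (1, 8, 1) but only (3, 5, 3) is free — short on r4
  P7 still needs (1, 8, 2) but only (3, 5, 3) is free — short on r4
  P2 still needs (1, 7, 5) but only (3, 5, 3) is free — short on r4 and r2
Permanently blocked: P4, P3, P7 and P2.


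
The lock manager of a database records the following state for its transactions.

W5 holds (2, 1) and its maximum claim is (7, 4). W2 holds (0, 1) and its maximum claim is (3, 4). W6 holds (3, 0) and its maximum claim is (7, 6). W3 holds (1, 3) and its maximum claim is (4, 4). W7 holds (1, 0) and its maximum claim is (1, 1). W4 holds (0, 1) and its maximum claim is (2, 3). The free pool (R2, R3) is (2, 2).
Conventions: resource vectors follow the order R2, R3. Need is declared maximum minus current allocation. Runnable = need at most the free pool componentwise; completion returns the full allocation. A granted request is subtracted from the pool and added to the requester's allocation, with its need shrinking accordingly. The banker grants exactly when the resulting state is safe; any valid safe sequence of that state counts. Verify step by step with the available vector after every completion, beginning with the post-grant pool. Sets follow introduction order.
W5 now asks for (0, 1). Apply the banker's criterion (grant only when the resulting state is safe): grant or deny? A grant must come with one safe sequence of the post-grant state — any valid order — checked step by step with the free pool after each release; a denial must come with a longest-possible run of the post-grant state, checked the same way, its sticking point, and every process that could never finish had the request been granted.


GRANT. The post-grant state is safe; one safe sequence: W7, W3, W4, W2, W6, W5.
Key observation: the transfer keeps a workable pool ((2, 1)); W7 starts the safe sequence.
Check on the post-grant state, step by step:
  pool = (2, 1)
  run W7 (needs (0, 1), free (2, 1)); after release of (1, 0) the pool is (3, 1)
  run W3 (needs (3, 1), free (3, 1)); after release of (1, 3) the pool is (4, 4)
  run W4 (needs (2, 2), free (4, 4)); after release of (0, 1) the pool is (4, 5)
  run W2 (needs (3, 3), free (4, 5)); after release of (0, 1) the pool is (4, 6)
  run W6 (needs (4, 6), free (4, 6)); after release of (3, 0) the pool is (7, 6)
  run W5 (needs (5, 2), free (7, 6)); after release of (2, 2) the pool is (9, 8)


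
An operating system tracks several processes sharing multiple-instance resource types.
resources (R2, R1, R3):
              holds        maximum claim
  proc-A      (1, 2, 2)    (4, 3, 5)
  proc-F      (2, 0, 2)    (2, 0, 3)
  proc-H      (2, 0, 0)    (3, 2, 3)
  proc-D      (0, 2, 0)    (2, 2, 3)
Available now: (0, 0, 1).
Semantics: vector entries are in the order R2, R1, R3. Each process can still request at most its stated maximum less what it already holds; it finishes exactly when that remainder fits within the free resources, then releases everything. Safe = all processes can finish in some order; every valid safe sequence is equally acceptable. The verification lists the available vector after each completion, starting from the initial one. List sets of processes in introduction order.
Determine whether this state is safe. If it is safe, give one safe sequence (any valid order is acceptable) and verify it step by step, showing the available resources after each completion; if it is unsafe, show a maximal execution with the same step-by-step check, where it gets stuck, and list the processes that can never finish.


SAFE. One safe sequence: proc-F, proc-D, proc-H, proc-A.
Key observation: reading the order forward, proc-F is the first process whose need (0, 0, 1) meets the free pool (0, 0, 1) exactly on a resource it requests.
Walking it through:
  pool = (0, 0, 1)
  proc-F: need (0, 0, 1) fits (0, 0, 1); releases (2, 0, 2), pool now (2, 0, 3)
  proc-D: need (2, 0, 3) fits (2, 0, 3); releases (0, 2, 0), pool now (2, 2, 3)
  proc-H: need (1, 2, 3) fits (2, 2, 3); releases (2, 0, 0), pool now (4, 2, 3)
  proc-A: need (3, 1, 3) fits (4, 2, 3); releases (1, 2, 2), pool now (5, 4, 5)


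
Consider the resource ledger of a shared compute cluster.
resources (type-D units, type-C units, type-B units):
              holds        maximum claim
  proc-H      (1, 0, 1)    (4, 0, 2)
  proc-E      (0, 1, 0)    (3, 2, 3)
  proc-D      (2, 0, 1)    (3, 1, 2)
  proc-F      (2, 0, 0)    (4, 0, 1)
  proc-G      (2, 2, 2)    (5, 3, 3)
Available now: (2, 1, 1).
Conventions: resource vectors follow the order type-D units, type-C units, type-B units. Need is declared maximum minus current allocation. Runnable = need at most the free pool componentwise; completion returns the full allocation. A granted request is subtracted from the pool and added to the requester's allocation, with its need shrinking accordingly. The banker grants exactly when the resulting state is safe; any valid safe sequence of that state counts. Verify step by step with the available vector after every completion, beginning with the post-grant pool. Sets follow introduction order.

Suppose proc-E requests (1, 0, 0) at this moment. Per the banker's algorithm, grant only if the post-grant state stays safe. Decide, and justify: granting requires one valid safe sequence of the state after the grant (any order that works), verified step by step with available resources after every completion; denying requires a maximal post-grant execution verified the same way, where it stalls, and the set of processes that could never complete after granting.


GRANT: granting preserves safety; a valid post-grant sequence is proc-D, proc-H, proc-F, proc-E, proc-G.
Key observation: with (1, 1, 1) left after the transfer, proc-D can run at once — the state stays safe.
Check on the post-grant state, step by step:
  pool = (1, 1, 1)
  run proc-D (needs (1, 1, 1), free (1, 1, 1)); after release of (2, 0, 1) the pool is (3, 1, 2)
  run proc-H (needs (3, 0, 1), free (3, 1, 2)); after release of (1, 0, 1) the pool is (4, 1, 3)
  run proc-F (needs (2, 0, 1), free (4, 1, 3)); after release of (2, 0, 0) the pool is (6, 1, 3)
  run proc-E (needs (2, 1, 3), free (6, 1, 3)); after release of (1, 1, 0) the pool is (7, 2, 3)
  run proc-G (needs (3, 1, 1), free (7, 2, 3)); after release of (2, 2, 2) the pool is (9, 4, 5)


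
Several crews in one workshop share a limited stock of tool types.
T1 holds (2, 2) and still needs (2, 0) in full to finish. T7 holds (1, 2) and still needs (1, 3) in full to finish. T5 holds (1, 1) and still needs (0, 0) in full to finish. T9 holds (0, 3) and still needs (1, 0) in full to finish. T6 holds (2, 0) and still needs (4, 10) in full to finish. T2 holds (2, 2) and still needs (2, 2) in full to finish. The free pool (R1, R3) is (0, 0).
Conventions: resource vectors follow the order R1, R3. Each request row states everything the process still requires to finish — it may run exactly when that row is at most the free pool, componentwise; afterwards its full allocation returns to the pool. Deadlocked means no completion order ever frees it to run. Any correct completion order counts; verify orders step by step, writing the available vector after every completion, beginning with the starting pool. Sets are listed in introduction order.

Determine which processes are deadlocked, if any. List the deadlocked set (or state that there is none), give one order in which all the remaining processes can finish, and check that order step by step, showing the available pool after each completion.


Nothing here is deadlocked.
Key observation: beginning at T5, releases accumulate fast enough that every process eventually fits.
The rest can finish in the order T5, T9, T7, T2, T1, T6. Verifying each step:
  pool = (0, 0)
  run T5 (needs (0, 0), free (0, 0)); after release of (1, 1) the pool is (1, 1)
  run T9 (needs (1, 0), free (1, 1)); after release of (0, 3) the pool is (1, 4)
  run T7 (needs (1, 3), free (1, 4)); after release of (1, 2) the pool is (2, 6)
  run T2 (needs (2, 2), free (2, 6)); after release of (2, 2) the pool is (4, 8)
  run T1 (needs (2, 0), free (4, 8)); after release of (2, 2) the pool is (6, 10)
  run T6 (needs (4, 10), free (6, 10)); after release of (2, 0) the pool is (8, 10)


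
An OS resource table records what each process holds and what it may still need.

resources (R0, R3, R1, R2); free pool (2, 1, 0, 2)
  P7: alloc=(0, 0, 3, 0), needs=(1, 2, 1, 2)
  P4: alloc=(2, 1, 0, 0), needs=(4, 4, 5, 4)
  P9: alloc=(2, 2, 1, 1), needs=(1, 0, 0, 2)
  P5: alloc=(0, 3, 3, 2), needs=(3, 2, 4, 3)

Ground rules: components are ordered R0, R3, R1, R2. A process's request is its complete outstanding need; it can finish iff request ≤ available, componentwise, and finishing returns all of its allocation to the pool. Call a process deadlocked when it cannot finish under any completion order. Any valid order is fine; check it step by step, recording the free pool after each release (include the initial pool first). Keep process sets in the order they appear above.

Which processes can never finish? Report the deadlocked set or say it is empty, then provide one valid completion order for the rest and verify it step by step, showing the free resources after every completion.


Nothing here is deadlocked.
Key observation: P9 leads a chain of completions in which each release enables another process.
A valid finishing order for the others: P9, P7, P5, P4. Check, step by step:
  pool = (2, 1, 0, 2)
  run P9 (needs (1, 0, 0, 2), free (2, 1, 0, 2)); after release of (2, 2, 1, 1) the pool is (4, 3, 1, 3)
  run P7 (needs (1, 2, 1, 2), free (4, 3, 1, 3)); after release of (0, 0, 3, 0) the pool is (4, 3, 4, 3)
  run P5 (needs (3, 2, 4, 3), free (4, 3, 4, 3)); after release of (0, 3, 3, 2) the pool is (4, 6, 7, 5)
  run P4 (needs (4, 4, 5, 4), free (4, 6, 7, 5)); after release of (2, 1, 0, 0) the pool is (6, 7, 7, 5)


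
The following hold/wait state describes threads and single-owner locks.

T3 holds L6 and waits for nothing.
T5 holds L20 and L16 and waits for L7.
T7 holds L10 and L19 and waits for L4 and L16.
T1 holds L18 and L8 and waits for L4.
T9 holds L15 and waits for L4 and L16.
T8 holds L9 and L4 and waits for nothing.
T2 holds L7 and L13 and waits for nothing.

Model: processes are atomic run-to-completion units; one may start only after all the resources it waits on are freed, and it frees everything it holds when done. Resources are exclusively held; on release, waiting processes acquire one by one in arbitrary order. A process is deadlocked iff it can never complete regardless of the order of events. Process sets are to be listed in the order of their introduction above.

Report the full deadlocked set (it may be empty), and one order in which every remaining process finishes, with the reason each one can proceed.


No process is deadlocked.
Key observation: no waiting chain loops back on itself — every chain ends at a process that waits on nothing, so everyone eventually runs.
A valid finishing order for the others: T8, T2, T5, T3, T1, T7, T9.
Step-by-step check:
  T8: no waits; runs immediately, freeing L9 and L4
  T2: no waits; runs immediately, freeing L7 and L13
  T5: everything it awaited (L7) is free; runs, freeing L20 and L16
  T3: no waits; runs immediately, freeing L6
  T1: everything it awaited (L4) is free; runs, freeing L18 and L8
  T7: everything it awaited (L4 and L16) is free; runs, freeing L10 and L19
  T9: everything it awaited (L4 and L16) is free; runs, freeing L15


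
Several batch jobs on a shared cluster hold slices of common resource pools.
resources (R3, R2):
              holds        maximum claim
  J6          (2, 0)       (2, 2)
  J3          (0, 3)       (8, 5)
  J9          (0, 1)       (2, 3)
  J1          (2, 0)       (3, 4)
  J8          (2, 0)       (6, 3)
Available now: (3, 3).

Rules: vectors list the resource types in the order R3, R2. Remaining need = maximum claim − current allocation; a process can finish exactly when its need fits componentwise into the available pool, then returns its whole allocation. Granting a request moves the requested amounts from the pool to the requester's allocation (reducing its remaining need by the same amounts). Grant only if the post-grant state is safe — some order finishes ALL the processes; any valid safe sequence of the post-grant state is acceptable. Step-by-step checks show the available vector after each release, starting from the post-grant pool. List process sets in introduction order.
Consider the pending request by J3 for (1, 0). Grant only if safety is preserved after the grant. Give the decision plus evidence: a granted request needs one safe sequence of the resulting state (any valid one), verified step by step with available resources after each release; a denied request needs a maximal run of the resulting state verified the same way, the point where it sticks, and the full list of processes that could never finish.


GRANT — the state after the grant stays safe, e.g. via J6, J9, J1, J8, J3.
Key observation: post-grant, (2, 3) remains, and an order beginning with J6 completes everyone.
Check on the post-grant state, step by step:
  pool = (2, 3)
  J6 needs (0, 2) <= (2, 3) -> finishes; pool += (2, 0) = (4, 3)
  J9 needs (2, 2) <= (4, 3) -> finishes; pool += (0, 1) = (4, 4)
  J1 needs (1, 4) <= (4, 4) -> finishes; pool += (2, 0) = (6, 4)
  J8 needs (4, 3) <= (6, 4) -> finishes; pool += (2, 0) = (8, 4)
  J3 needs (7, 2) <= (8, 4) -> finishes; pool += (1, 3) = (9, 7)


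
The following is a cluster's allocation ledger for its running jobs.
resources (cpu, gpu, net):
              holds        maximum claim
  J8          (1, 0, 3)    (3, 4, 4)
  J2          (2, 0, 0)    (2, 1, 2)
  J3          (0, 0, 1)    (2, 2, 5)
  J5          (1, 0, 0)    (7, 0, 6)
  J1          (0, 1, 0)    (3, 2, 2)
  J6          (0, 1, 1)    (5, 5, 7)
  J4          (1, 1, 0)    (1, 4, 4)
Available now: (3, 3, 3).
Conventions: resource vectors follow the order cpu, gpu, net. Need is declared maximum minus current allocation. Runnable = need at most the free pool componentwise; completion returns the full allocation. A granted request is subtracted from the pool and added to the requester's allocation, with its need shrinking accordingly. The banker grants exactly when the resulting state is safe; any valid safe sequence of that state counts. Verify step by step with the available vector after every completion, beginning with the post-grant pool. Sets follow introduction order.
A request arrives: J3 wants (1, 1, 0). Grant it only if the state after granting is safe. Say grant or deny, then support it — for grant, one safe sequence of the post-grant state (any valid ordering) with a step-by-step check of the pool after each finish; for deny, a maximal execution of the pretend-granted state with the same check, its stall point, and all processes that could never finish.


DENY — the pretend-granted state is unsafe.
Key observation: after J2, J1 the pool peaks at (4, 3, 3), and each blocked process is short somewhere: J8 on gpu; J3 on net; J5 on cpu, net; J6 on cpu, gpu, net; J4 on net.
On the post-grant state, J2, J1 is a maximal run — nothing extends it. Step-by-step check:
  pool = (2, 2, 3)
  J2 needs (0, 1, 2) <= (2, 2, 3) -> finishes; pool += (2, 0, 0) = (4, 2, 3)
  J1 needs (3, 1, 2) <= (4, 2, 3) -> finishes; pool += (0, 1, 0) = (4, 3, 3)
  blocked: J8 wants (2, 4, 1), pool (4, 3, 3) — not enough gpu
  blocked: J3 wants (1, 1, 4), pool (4, 3, 3) — not enough net
  blocked: J5 wants (6, 0, 6), pool (4, 3, 3) — not enough cpu and net
  blocked: J6 wants (5, 4, 6), pool (4, 3, 3) — not enough cpu, gpu and net
  blocked: J4 wants (0, 3, 4), pool (4, 3, 3) — not enough net
Processes that could never finish after the grant: J8, J3, J5, J6 and J4.


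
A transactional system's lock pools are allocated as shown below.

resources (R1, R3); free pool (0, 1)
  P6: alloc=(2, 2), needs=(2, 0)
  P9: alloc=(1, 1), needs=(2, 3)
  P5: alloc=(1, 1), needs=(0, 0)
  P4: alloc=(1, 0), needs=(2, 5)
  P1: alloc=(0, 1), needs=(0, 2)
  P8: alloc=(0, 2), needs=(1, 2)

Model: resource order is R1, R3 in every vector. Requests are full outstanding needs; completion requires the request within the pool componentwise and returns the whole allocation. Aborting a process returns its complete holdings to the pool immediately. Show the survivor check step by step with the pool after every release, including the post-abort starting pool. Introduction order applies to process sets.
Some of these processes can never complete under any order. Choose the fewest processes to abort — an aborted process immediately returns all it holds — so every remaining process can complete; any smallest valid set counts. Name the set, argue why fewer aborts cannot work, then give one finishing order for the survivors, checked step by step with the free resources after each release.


Abort P4.
Key observation: the deadlocked P6 becomes finishable only because P4 released (1, 0); it completes at step 4 below.
No smaller set exists: with zero aborts the deadlock remains.
Survivors finish in the order: P5, P8, P1, P6, P9. Verifying each step (pool after the aborts first):
  pool = (1, 1)
  P5: need (0, 0) fits (1, 1); releases (1, 1), pool now (2, 2)
  P8: need (1, 2) fits (2, 2); releases (0, 2), pool now (2, 4)
  P1: need (0, 2) fits (2, 4); releases (0, 1), pool now (2, 5)
  P6: need (2, 0) fits (2, 5); releases (2, 2), pool now (4, 7)
  P9: need (2, 3) fits (4, 7); releases (1, 1), pool now (5, 8)


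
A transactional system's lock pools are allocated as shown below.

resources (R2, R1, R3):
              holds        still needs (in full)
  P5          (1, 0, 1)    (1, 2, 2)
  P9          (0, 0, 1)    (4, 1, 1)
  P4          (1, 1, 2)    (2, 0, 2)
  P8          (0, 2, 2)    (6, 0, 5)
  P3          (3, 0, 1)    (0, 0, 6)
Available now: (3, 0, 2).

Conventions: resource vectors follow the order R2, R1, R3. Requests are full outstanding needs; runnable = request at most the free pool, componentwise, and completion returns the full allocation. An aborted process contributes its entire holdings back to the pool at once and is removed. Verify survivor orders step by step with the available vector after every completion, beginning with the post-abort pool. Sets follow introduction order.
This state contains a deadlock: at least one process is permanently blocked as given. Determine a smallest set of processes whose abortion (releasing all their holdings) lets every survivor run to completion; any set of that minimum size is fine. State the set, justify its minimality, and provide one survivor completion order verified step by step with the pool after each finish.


Minimum abort set: P3.
Key observation: before aborting P3, P8 was permanently blocked — no order could ever run it; afterwards it completes at step 2.
No smaller set exists: with zero aborts the deadlock remains.
The survivors complete as P4, P8, P9, P5. Check, step by step (starting from the post-abort pool):
  pool = (6, 0, 3)
  run P4 (needs (2, 0, 2), free (6, 0, 3)); after release of (1, 1, 2) the pool is (7, 1, 5)
  run P8 (needs (6, 0, 5), free (7, 1, 5)); after release of (0, 2, 2) the pool is (7, 3, 7)
  run P9 (needs (4, 1, 1), free (7, 3, 7)); after release of (0, 0, 1) the pool is (7, 3, 8)
  run P5 (needs (1, 2, 2), free (7, 3, 8)); after release of (1, 0, 1) the pool is (8, 3, 9)


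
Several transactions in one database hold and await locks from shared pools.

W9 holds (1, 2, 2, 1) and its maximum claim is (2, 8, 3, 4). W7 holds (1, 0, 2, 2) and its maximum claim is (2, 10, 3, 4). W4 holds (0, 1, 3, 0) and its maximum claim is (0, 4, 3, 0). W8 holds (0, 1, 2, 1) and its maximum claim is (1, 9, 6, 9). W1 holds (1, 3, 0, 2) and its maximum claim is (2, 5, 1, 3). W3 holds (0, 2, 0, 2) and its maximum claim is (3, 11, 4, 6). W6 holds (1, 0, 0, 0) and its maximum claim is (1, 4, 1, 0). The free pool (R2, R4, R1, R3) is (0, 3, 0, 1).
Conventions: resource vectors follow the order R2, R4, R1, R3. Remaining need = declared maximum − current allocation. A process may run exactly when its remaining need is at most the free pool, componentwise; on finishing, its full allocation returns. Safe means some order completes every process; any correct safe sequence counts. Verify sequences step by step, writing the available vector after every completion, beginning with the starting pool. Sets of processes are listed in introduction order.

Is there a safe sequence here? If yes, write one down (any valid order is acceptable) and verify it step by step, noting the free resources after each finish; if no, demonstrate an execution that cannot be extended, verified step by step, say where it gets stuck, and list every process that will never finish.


SAFE, for example via the order W4, W6, W1, W9, W3, W7, W8.
Key observation: W4 marks the first exact bind of the order: its need (0, 3, 0, 0) fits the free (0, 3, 0, 1) with zero slack on a requested resource.
Walking it through:
  pool = (0, 3, 0, 1)
  W4: need (0, 3, 0, 0) fits (0, 3, 0, 1); releases (0, 1, 3, 0), pool now (0, 4, 3, 1)
  W6: need (0, 4, 1, 0) fits (0, 4, 3, 1); releases (1, 0, 0, 0), pool now (1, 4, 3, 1)
  W1: need (1, 2, 1, 1) fits (1, 4, 3, 1); releases (1, 3, 0, 2), pool now (2, 7, 3, 3)
  W9: need (1, 6, 1, 3) fits (2, 7, 3, 3); releases (1, 2, 2, 1), pool now (3, 9, 5, 4)
  W3: need (3, 9, 4, 4) fits (3, 9, 5, 4); releases (0, 2, 0, 2), pool now (3, 11, 5, 6)
  W7: need (1, 10, 1, 2) fits (3, 11, 5, 6); releases (1, 0, 2, 2), pool now (4, 11, 7, 8)
  W8: need (1, 8, 4, 8) fits (4, 11, 7, 8); releases (0, 1, 2, 1), pool now (4, 12, 9, 9)


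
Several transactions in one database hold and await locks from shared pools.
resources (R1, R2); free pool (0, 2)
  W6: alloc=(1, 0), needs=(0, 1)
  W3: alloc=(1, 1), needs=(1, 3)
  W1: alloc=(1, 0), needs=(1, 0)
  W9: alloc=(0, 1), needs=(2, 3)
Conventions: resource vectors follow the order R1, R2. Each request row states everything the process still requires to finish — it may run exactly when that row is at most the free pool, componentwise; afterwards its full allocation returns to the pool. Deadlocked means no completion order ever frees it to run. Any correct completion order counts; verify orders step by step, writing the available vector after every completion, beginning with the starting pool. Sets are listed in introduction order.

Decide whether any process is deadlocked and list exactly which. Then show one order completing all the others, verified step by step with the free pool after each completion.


Deadlocked: W3 and W9.
Key observation: R2 is the bottleneck — with W6, W1 done the pool holds (2, 2), short of every remaining need.
One completion order for the rest: W6, W1. Walking it through:
  pool = (0, 2)
  run W6 (needs (0, 1), free (0, 2)); after release of (1, 0) the pool is (1, 2)
  run W1 (needs (1, 0), free (1, 2)); after release of (1, 0) the pool is (2, 2)
The stuck group stays short no matter what:
  W3 cannot run: need (1, 3) vs free (2, 2) (insufficient R2)
  W9 cannot run: need (2, 3) vs free (2, 2) (insufficient R2)


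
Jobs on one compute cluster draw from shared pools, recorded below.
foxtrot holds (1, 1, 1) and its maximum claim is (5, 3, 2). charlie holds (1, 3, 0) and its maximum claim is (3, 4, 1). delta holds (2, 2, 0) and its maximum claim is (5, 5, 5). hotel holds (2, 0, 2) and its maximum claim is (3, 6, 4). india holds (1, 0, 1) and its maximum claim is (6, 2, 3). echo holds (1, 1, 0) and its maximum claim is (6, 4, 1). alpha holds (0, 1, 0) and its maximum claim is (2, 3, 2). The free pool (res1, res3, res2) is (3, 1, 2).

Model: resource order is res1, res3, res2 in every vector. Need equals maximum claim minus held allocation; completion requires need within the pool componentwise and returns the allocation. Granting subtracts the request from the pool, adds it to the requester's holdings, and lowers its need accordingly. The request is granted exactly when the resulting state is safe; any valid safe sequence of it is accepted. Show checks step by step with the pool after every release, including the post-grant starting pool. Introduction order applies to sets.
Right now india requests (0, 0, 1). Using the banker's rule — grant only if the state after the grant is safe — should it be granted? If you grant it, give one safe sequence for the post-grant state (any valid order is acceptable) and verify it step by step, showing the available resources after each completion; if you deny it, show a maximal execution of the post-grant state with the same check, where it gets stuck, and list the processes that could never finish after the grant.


GRANT. The post-grant state is safe; one safe sequence: charlie, foxtrot, alpha, hotel, echo, india, delta.
Key observation: granting shrinks the pool to (3, 1, 1), yet charlie still fits and the chain goes through.
Check on the post-grant state, step by step:
  pool = (3, 1, 1)
  charlie: need (2, 1, 1) fits (3, 1, 1); releases (1, 3, 0), pool now (4, 4, 1)
  foxtrot: need (4, 2, 1) fits (4, 4, 1); releases (1, 1, 1), pool now (5, 5, 2)
  alpha: need (2, 2, 2) fits (5, 5, 2); releases (0, 1, 0), pool now (5, 6, 2)
  hotel: need (1, 6, 2) fits (5, 6, 2); releases (2, 0, 2), pool now (7, 6, 4)
  echo: need (5, 3, 1) fits (7, 6, 4); releases (1, 1, 0), pool now (8, 7, 4)
  india: need (5, 2, 1) fits (8, 7, 4); releases (1, 0, 2), pool now (9, 7, 6)
  delta: need (3, 3, 5) fits (9, 7, 6); releases (2, 2, 0), pool now (11, 9, 6)


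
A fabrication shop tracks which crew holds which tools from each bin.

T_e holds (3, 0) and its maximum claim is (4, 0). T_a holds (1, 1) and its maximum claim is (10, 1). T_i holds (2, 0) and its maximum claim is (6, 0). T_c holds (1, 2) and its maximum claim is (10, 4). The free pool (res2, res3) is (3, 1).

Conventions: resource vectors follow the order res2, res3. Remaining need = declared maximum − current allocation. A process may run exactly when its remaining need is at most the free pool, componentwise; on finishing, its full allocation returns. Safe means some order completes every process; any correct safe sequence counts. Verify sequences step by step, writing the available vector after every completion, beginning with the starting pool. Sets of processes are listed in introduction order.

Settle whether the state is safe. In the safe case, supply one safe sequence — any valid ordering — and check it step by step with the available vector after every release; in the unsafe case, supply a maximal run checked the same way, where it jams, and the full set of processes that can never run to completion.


The state is UNSAFE.
Key observation: the wall is res2: completing T_e, T_i brings the pool only to (8, 1), and all the rest need more.
A maximal execution: T_e, T_i — then nothing else fits. Check, step by step:
  pool = (3, 1)
  run T_e (needs (1, 0), free (3, 1)); after release of (3, 0) the pool is (6, 1)
  run T_i (needs (4, 0), free (6, 1)); after release of (2, 0) the pool is (8, 1)
  T_a cannot run: need (9, 0) vs free (8, 1) (insufficient res2)
  T_c cannot run: need (9, 2) vs free (8, 1) (insufficient res2 and res3)
Processes that can never finish: T_a and T_c.


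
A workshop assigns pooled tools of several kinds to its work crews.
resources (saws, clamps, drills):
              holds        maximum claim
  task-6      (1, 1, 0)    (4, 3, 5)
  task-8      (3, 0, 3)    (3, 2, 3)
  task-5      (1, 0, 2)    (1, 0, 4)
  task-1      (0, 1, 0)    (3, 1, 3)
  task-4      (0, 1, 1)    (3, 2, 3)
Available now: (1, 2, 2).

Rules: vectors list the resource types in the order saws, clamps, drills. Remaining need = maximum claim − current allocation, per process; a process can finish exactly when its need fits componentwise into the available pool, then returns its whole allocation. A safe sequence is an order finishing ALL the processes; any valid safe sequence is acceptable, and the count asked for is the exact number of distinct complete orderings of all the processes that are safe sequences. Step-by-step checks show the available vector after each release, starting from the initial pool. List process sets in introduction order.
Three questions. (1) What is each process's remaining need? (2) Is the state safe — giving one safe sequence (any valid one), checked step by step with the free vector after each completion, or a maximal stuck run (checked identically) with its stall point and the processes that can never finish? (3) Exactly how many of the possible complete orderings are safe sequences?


(1) Outstanding need per process (order saws, clamps, drills):
  task-6: (3, 2, 5)
  task-8: (0, 2, 0)
  task-5: (0, 0, 2)
  task-1: (3, 0, 3)
  task-4: (3, 1, 2)
(2) SAFE — a valid safe sequence is task-8, task-6, task-1, task-4, task-5.
Key observation: at task-8 the run first touches a limit — (0, 2, 0) against (1, 2, 2), exact on a resource it actually requests.
Check, step by step:
  pool = (1, 2, 2)
  task-8: need (0, 2, 0) fits (1, 2, 2); releases (3, 0, 3), pool now (4, 2, 5)
  task-6: need (3, 2, 5) fits (4, 2, 5); releases (1, 1, 0), pool now (5, 3, 5)
  task-1: need (3, 0, 3) fits (5, 3, 5); releases (0, 1, 0), pool now (5, 4, 5)
  task-4: need (3, 1, 2) fits (5, 4, 5); releases (0, 1, 1), pool now (5, 5, 6)
  task-5: need (0, 0, 2) fits (5, 5, 6); releases (1, 0, 2), pool now (6, 5, 8)
(3) Precisely 30 of the possible complete orderings are safe sequences.
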